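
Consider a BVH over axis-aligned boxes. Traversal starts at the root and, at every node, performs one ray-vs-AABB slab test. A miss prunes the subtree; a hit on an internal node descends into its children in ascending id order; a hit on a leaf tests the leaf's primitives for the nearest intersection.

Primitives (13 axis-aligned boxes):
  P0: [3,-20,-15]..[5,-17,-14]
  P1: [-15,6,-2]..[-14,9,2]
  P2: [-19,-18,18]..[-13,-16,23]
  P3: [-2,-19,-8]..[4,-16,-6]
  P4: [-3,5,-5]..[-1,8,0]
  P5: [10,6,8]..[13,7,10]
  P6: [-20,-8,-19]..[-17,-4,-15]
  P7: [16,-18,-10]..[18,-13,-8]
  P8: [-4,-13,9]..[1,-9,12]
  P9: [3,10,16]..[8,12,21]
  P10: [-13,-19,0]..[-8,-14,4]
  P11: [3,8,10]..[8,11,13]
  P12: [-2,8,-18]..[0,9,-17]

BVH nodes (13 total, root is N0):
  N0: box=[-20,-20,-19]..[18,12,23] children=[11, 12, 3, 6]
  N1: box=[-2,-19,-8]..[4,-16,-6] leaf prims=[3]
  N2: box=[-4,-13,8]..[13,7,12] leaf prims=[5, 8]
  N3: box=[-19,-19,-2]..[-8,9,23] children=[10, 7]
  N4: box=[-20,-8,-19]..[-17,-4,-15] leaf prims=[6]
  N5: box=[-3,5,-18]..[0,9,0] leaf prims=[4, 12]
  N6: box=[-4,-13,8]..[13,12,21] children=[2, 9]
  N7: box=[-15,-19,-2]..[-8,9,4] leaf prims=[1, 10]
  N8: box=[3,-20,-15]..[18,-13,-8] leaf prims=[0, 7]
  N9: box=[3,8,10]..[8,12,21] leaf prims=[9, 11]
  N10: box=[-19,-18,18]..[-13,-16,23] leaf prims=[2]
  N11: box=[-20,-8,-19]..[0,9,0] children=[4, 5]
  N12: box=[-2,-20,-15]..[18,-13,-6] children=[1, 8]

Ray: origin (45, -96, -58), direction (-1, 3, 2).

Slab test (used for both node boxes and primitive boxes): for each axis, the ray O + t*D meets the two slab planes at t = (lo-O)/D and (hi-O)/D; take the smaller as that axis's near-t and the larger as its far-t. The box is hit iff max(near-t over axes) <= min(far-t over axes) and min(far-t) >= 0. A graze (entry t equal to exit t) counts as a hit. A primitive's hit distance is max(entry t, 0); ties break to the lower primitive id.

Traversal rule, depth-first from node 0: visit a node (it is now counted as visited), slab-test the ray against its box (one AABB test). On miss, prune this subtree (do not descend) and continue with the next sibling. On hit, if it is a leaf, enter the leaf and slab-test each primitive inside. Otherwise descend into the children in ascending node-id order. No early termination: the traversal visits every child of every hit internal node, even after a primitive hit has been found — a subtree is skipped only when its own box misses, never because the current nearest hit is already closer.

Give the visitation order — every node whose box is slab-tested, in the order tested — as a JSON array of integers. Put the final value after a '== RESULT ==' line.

Trace the traversal:
N0 x:[27,65] y:[76/3,36] z:[39/2,81/2] -> hit [27,36], descend [3, 6, 11, 12]
  N3 x:[53,64] y:[77/3,35] z:[28,81/2] -> miss, prune
  N6 x:[32,49] y:[83/3,36] z:[33,79/2] -> hit [33,36], descend [2, 9]
    N2 x:[32,49] y:[83/3,103/3] z:[33,35] -> hit [33,103/3] leaf, test {P5@t=34, P8(miss)}
    N9 x:[37,42] y:[104/3,36] z:[34,79/2] -> miss, prune
  N11 x:[45,65] y:[88/3,35] z:[39/2,29] -> miss, prune
  N12 x:[27,47] y:[76/3,83/3] z:[43/2,26] -> miss, prune

7 AABB tests over nodes [0, 3, 6, 2, 9, 11, 12]; 1 leaf entered; closest P5.

== RESULT ==
[0, 3, 6, 2, 9, 11, 12]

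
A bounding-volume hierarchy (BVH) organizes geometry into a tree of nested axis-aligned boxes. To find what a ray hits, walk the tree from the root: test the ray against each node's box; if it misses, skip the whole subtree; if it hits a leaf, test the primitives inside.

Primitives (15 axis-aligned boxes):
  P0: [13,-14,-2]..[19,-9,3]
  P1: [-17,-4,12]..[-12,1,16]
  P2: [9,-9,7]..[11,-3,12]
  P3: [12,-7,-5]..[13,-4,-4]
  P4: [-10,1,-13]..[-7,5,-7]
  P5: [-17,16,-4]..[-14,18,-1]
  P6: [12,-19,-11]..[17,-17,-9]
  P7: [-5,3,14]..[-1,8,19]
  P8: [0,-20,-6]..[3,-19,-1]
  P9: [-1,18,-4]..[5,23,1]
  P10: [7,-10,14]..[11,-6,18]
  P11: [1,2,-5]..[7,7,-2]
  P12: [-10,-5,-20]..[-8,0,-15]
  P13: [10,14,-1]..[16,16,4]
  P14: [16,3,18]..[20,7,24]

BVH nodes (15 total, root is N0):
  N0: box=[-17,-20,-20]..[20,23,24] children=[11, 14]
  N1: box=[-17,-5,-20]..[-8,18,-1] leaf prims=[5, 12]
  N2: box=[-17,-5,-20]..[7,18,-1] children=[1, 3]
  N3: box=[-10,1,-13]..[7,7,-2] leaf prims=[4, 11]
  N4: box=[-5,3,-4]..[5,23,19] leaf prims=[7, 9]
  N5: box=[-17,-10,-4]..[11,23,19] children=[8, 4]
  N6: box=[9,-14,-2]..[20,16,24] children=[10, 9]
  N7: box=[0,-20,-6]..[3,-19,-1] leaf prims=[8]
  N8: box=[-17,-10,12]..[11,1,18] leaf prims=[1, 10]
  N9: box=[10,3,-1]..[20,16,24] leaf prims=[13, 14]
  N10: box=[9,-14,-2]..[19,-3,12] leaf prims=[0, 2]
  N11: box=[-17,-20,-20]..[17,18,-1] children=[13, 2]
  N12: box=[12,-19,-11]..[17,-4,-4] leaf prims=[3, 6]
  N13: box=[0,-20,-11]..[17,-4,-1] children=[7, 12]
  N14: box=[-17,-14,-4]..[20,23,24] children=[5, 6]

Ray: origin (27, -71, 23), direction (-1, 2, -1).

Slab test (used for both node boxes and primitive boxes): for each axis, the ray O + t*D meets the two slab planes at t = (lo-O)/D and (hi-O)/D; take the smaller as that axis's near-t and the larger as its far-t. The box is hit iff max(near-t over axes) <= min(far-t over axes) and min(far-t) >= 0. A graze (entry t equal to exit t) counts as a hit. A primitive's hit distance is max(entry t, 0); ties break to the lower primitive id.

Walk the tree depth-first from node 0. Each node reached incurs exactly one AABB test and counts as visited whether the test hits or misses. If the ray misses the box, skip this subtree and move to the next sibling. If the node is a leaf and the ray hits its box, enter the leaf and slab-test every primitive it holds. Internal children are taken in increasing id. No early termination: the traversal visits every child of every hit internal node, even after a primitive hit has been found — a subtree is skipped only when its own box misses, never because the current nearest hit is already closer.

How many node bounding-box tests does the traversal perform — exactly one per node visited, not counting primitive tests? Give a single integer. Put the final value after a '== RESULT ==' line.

Walk:
N0 x:[7,44] y:[51/2,47] z:[-1,43] -> hit [51/2,43], descend [11, 14]
  N11 x:[10,44] y:[51/2,89/2] z:[24,43] -> hit [51/2,43], descend [2, 13]
    N2 x:[20,44] y:[33,89/2] z:[24,43] -> hit [33,43], descend [1, 3]
      N1 x:[35,44] y:[33,89/2] z:[24,43] -> hit [35,43] leaf, test {P5(miss), P12(miss)}
      N3 x:[20,37] y:[36,39] z:[25,36] -> hit [36,36] leaf, test {P4@t=36, P11(miss)}
    N13 x:[10,27] y:[51/2,67/2] z:[24,34] -> hit [51/2,27], descend [7, 12]
      N7 x:[24,27] y:[51/2,26] z:[24,29] -> hit [51/2,26] leaf, test {P8@t=51/2}
      N12 x:[10,15] y:[26,67/2] z:[27,34] -> miss, prune
  N14 x:[7,44] y:[57/2,47] z:[-1,27] -> miss, prune

Visited [0, 11, 2, 1, 3, 13, 7, 12, 14]. Tests: 9 box, 3 leaf. Nearest: P8.

== RESULT ==
9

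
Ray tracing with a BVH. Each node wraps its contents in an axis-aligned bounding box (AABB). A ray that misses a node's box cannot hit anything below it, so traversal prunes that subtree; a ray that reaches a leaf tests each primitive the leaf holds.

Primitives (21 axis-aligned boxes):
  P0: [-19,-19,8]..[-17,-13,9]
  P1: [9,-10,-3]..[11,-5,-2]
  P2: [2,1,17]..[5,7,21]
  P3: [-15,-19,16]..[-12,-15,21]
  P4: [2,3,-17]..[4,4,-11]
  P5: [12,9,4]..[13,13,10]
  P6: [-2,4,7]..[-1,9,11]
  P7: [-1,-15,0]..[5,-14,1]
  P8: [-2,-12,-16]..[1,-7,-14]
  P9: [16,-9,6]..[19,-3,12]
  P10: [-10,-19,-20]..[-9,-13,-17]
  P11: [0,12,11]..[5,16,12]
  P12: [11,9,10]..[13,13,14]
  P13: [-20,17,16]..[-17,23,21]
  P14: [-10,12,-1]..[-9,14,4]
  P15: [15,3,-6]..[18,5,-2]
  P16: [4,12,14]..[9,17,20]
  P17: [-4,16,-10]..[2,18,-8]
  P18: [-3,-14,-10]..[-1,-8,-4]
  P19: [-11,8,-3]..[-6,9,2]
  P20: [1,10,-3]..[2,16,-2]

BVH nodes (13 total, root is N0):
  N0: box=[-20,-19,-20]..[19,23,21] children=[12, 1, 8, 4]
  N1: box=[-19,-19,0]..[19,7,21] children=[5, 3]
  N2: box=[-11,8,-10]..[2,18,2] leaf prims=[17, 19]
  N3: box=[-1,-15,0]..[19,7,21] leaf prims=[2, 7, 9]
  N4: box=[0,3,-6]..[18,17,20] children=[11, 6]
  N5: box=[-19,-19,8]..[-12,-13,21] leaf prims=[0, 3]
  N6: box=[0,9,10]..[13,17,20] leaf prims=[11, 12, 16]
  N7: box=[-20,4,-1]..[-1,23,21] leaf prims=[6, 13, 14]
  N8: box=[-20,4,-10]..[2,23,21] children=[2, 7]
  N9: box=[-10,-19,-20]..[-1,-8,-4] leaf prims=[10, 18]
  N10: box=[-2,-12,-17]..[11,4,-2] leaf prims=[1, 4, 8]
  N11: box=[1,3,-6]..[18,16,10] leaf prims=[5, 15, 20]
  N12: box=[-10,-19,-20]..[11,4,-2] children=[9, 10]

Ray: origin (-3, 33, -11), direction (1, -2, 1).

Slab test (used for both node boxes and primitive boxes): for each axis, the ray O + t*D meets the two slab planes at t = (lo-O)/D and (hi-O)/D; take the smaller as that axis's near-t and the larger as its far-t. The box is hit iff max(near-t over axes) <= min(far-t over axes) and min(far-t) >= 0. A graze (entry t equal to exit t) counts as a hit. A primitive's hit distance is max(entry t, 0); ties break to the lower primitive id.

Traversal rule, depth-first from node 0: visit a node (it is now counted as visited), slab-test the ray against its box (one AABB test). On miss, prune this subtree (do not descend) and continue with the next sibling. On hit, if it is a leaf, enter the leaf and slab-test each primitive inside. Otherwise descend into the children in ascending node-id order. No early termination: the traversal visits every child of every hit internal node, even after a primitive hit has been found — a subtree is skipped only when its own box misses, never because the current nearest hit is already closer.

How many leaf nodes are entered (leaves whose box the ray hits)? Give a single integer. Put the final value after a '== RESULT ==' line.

Walk:
N0 x:[-17,22] y:[5,26] z:[-9,32] -> hit [5,22], descend [1, 4, 8, 12]
  N1 x:[-16,22] y:[13,26] z:[11,32] -> hit [13,22], descend [3, 5]
    N3 x:[2,22] y:[13,24] z:[11,32] -> hit [13,22] leaf, test {P2(miss), P7(miss), P9@t=19}
    N5 x:[-16,-9] y:[23,26] z:[19,32] -> miss, prune
  N4 x:[3,21] y:[8,15] z:[5,31] -> hit [8,15], descend [6, 11]
    N6 x:[3,16] y:[8,12] z:[21,31] -> miss, prune
    N11 x:[4,21] y:[17/2,15] z:[5,21] -> hit [17/2,15] leaf, test {P5(miss), P15(miss), P20(miss)}
  N8 x:[-17,5] y:[5,29/2] z:[1,32] -> hit [5,5], descend [2, 7]
    N2 x:[-8,5] y:[15/2,25/2] z:[1,13] -> miss, prune
    N7 x:[-17,2] y:[5,29/2] z:[10,32] -> miss, prune
  N12 x:[-7,14] y:[29/2,26] z:[-9,9] -> miss, prune

Summary -> nodes [0, 1, 3, 5, 4, 6, 11, 8, 2, 7, 12]; box-tests=11; leaf-entries=2; first=P9

== RESULT ==
2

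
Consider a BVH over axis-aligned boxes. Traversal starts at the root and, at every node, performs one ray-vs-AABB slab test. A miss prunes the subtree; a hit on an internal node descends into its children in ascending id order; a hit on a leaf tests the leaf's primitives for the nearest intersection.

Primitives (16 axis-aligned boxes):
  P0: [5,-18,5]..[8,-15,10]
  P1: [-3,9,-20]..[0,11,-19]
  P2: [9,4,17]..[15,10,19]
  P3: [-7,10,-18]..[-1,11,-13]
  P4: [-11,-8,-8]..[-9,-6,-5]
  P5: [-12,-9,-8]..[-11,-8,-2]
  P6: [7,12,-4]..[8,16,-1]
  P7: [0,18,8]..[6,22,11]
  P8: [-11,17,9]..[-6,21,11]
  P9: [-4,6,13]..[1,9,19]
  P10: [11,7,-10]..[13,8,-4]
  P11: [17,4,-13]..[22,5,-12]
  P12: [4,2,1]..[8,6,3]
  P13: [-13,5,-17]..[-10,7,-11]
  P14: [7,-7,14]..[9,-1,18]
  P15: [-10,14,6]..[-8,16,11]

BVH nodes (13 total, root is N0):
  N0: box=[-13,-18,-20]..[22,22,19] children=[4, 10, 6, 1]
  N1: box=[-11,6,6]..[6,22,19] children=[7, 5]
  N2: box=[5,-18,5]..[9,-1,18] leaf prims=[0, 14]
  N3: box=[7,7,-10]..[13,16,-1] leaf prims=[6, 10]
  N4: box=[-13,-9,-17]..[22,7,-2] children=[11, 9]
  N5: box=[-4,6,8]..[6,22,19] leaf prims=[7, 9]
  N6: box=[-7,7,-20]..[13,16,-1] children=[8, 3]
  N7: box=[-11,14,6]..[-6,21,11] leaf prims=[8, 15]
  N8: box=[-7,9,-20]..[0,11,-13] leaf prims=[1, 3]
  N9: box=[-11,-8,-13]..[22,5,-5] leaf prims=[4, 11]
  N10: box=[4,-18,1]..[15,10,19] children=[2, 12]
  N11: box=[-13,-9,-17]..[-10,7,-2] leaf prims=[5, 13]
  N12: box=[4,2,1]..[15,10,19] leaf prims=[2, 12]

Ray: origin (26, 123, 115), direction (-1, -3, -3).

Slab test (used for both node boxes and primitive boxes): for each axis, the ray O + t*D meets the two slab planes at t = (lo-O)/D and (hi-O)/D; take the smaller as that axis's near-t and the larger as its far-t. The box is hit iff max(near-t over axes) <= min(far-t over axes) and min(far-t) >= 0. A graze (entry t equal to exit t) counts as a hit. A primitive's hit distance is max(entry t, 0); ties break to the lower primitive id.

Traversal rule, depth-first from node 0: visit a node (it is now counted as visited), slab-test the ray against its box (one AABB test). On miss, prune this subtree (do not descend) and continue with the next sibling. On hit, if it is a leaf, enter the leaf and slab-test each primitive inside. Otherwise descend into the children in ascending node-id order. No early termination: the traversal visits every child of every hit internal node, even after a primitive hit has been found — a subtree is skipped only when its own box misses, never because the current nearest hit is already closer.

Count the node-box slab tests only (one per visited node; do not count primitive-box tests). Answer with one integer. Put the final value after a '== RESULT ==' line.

Walk:
N0 x:[4,39] y:[101/3,47] z:[32,45] -> hit [101/3,39], descend [1, 4, 6, 10]
  N1 x:[20,37] y:[101/3,39] z:[32,109/3] -> hit [101/3,109/3], descend [5, 7]
    N5 x:[20,30] y:[101/3,39] z:[32,107/3] -> miss, prune
    N7 x:[32,37] y:[34,109/3] z:[104/3,109/3] -> hit [104/3,109/3] leaf, test {P8@t=104/3, P15@t=107/3}
  N4 x:[4,39] y:[116/3,44] z:[39,44] -> hit [39,39], descend [9, 11]
    N9 x:[4,37] y:[118/3,131/3] z:[40,128/3] -> miss, prune
    N11 x:[36,39] y:[116/3,44] z:[39,44] -> hit [39,39] leaf, test {P5(miss), P13(miss)}
  N6 x:[13,33] y:[107/3,116/3] z:[116/3,45] -> miss, prune
  N10 x:[11,22] y:[113/3,47] z:[32,38] -> miss, prune

9 AABB tests over nodes [0, 1, 5, 7, 4, 9, 11, 6, 10]; 2 leaves entered; closest P8.

== RESULT ==
9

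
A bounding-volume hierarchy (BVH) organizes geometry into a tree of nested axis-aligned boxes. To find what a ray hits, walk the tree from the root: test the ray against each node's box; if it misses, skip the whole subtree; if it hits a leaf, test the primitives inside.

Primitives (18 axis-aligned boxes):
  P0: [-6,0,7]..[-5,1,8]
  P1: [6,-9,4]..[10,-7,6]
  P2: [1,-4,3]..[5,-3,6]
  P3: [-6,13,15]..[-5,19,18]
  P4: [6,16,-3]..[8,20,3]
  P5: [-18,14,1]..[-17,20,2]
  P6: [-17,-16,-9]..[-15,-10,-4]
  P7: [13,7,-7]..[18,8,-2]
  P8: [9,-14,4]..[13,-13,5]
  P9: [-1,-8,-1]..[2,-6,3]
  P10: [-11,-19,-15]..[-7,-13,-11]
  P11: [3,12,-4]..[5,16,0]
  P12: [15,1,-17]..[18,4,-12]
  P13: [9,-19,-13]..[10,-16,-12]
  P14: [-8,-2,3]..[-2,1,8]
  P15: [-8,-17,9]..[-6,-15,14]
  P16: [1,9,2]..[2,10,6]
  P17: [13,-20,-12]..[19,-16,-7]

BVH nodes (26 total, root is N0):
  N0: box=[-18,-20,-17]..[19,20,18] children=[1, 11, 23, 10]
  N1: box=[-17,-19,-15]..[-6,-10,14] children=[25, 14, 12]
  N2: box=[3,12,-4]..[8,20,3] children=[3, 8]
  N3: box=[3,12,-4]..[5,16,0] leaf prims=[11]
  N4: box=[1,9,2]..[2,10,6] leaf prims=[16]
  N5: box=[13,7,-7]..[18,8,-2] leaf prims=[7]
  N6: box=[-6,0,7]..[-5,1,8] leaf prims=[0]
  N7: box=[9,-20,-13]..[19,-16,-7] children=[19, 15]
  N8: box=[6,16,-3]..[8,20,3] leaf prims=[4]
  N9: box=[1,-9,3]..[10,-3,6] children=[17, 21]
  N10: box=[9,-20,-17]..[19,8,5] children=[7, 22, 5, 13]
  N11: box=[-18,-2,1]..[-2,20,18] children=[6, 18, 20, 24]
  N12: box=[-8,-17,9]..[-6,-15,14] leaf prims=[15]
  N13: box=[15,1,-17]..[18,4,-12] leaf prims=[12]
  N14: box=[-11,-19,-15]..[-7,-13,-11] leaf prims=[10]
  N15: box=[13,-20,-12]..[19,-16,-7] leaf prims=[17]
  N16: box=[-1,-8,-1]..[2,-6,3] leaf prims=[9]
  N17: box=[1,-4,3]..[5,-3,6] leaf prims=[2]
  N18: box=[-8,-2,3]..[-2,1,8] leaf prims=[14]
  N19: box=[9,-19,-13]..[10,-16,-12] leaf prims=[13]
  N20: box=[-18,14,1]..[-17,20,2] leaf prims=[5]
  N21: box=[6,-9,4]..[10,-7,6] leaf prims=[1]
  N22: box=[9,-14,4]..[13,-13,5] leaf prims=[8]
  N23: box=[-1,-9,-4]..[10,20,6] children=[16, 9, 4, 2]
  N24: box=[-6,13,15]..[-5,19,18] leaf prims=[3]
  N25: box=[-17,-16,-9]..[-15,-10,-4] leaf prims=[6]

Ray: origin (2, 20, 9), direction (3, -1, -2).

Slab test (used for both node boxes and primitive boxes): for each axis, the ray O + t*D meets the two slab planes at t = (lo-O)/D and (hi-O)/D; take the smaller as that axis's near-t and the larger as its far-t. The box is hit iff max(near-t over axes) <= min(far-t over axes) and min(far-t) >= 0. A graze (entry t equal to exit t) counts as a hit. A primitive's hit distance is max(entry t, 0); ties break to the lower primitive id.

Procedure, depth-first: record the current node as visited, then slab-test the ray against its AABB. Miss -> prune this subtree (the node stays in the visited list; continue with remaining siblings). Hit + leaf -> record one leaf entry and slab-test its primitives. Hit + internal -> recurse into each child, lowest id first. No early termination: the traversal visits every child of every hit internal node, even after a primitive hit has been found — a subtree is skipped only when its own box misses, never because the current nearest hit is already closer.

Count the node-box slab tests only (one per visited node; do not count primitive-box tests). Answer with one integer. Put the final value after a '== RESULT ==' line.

Trace the traversal:
N0 x:[-20/3,17/3] y:[0,40] z:[-9/2,13] -> hit [0,17/3], descend [1, 10, 11, 23]
  N1 x:[-19/3,-8/3] y:[30,39] z:[-5/2,12] -> miss, prune
  N10 x:[7/3,17/3] y:[12,40] z:[2,13] -> miss, prune
  N11 x:[-20/3,-4/3] y:[0,22] z:[-9/2,4] -> miss, prune
  N23 x:[-1,8/3] y:[0,29] z:[3/2,13/2] -> hit [3/2,8/3], descend [2, 4, 9, 16]
    N2 x:[1/3,2] y:[0,8] z:[3,13/2] -> miss, prune
    N4 x:[-1/3,0] y:[10,11] z:[3/2,7/2] -> miss, prune
    N9 x:[-1/3,8/3] y:[23,29] z:[3/2,3] -> miss, prune
    N16 x:[-1,0] y:[26,28] z:[3,5] -> miss, prune

order=[0, 1, 10, 11, 23, 2, 4, 9, 16]  |boxes|=9  |leaves|=0  hit=miss

== RESULT ==
9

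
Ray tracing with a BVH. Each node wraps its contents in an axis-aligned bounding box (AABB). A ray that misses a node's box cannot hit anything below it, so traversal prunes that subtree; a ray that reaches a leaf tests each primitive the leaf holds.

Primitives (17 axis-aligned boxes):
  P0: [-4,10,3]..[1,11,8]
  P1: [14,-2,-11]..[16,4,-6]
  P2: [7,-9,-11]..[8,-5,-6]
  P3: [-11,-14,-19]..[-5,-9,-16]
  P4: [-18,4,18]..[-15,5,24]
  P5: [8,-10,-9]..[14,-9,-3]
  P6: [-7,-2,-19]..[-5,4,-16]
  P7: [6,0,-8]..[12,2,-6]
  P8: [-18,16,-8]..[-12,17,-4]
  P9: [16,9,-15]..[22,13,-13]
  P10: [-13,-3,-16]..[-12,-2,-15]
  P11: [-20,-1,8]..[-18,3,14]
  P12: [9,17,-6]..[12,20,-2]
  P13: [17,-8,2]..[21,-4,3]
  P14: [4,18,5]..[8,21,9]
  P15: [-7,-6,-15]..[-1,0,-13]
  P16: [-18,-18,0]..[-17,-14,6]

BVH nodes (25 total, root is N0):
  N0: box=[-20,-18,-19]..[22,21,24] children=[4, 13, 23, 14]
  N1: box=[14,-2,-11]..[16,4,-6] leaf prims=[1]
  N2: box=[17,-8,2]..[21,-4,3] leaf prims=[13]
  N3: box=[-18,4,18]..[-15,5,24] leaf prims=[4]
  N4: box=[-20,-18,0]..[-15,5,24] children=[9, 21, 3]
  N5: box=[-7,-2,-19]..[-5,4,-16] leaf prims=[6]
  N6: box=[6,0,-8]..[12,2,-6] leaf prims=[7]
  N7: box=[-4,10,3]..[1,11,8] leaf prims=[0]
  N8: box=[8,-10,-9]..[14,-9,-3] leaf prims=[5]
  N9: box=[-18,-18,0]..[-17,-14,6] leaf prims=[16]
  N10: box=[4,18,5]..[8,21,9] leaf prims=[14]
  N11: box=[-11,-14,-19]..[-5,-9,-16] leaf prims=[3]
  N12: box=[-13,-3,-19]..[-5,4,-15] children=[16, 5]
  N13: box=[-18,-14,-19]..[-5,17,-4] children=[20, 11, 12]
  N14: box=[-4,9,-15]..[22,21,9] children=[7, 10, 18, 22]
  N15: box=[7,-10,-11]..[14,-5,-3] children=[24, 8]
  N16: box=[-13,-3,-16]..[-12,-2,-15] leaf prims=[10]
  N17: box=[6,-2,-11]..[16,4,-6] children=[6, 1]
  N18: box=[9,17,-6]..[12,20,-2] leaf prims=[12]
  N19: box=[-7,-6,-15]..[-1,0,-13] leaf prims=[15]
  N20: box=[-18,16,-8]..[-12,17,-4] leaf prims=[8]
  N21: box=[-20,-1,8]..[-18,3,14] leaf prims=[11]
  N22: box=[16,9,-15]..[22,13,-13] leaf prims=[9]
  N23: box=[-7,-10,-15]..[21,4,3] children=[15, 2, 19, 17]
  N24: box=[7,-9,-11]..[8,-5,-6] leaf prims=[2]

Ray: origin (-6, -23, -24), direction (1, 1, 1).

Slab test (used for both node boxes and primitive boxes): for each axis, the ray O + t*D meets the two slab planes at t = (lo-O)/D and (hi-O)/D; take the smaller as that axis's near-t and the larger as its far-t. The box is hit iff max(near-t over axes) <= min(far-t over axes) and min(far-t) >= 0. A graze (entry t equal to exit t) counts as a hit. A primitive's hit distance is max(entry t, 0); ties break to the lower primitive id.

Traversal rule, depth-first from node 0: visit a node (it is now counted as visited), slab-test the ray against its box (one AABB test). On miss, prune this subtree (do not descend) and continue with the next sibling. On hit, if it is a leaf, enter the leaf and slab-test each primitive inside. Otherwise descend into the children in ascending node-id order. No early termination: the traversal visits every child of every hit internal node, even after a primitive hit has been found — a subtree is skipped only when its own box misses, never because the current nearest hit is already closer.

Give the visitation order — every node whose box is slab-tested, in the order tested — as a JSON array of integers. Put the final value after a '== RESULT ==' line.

Traverse from the root:
N0 x:[-14,28] y:[5,44] z:[5,48] -> hit [5,28], descend [4, 13, 14, 23]
  N4 x:[-14,-9] y:[5,28] z:[24,48] -> miss, prune
  N13 x:[-12,1] y:[9,40] z:[5,20] -> miss, prune
  N14 x:[2,28] y:[32,44] z:[9,33] -> miss, prune
  N23 x:[-1,27] y:[13,27] z:[9,27] -> hit [13,27], descend [2, 15, 17, 19]
    N2 x:[23,27] y:[15,19] z:[26,27] -> miss, prune
    N15 x:[13,20] y:[13,18] z:[13,21] -> hit [13,18], descend [8, 24]
      N8 x:[14,20] y:[13,14] z:[15,21] -> miss, prune
      N24 x:[13,14] y:[14,18] z:[13,18] -> hit [14,14] leaf, test {P2@t=14}
    N17 x:[12,22] y:[21,27] z:[13,18] -> miss, prune
    N19 x:[-1,5] y:[17,23] z:[9,11] -> miss, prune

Summary -> nodes [0, 4, 13, 14, 23, 2, 15, 8, 24, 17, 19]; box-tests=11; leaf-entries=1; first=P2

== RESULT ==
[0, 4, 13, 14, 23, 2, 15, 8, 24, 17, 19]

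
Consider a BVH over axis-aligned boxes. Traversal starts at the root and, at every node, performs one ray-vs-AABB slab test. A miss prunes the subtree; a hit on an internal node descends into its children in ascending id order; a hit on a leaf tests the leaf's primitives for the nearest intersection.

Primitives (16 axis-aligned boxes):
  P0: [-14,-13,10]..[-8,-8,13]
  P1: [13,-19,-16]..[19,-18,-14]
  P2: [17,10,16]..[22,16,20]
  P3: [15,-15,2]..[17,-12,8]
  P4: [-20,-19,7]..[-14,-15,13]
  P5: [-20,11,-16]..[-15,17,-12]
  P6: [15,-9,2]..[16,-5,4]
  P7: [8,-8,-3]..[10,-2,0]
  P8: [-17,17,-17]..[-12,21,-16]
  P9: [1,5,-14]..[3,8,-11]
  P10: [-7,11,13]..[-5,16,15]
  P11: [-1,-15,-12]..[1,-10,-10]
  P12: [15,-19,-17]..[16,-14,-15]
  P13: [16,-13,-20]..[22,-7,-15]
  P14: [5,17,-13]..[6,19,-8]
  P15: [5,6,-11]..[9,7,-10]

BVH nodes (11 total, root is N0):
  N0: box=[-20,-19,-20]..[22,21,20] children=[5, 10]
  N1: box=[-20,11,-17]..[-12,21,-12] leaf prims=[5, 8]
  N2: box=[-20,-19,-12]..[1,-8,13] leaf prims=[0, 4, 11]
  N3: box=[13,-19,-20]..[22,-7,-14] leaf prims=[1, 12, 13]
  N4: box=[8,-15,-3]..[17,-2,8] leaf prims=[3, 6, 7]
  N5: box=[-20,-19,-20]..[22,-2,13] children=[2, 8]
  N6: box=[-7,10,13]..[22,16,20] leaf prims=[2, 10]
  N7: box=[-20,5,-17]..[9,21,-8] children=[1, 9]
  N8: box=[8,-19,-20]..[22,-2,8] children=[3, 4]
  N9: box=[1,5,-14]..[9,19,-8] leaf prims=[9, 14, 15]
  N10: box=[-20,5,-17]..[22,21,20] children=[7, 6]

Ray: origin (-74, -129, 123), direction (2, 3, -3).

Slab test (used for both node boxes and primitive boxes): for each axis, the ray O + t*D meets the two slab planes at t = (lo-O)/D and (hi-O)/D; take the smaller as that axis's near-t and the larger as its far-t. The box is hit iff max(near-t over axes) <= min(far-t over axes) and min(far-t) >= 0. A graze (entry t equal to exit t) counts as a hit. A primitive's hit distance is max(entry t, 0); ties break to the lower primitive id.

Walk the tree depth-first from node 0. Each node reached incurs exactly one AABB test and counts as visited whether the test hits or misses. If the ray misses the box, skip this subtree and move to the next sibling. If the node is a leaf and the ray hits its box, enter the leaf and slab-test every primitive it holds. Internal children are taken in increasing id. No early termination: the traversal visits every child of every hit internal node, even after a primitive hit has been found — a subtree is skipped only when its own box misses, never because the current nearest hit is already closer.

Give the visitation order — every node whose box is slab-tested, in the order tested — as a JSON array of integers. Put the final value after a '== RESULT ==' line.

Walk:
N0 x:[27,48] y:[110/3,50] z:[103/3,143/3] -> hit [110/3,143/3], descend [5, 10]
  N5 x:[27,48] y:[110/3,127/3] z:[110/3,143/3] -> hit [110/3,127/3], descend [2, 8]
    N2 x:[27,75/2] y:[110/3,121/3] z:[110/3,45] -> hit [110/3,75/2] leaf, test {P0(miss), P4(miss), P11(miss)}
    N8 x:[41,48] y:[110/3,127/3] z:[115/3,143/3] -> hit [41,127/3], descend [3, 4]
      N3 x:[87/2,48] y:[110/3,122/3] z:[137/3,143/3] -> miss, prune
      N4 x:[41,91/2] y:[38,127/3] z:[115/3,42] -> hit [41,42] leaf, test {P3(miss), P6(miss), P7@t=41}
  N10 x:[27,48] y:[134/3,50] z:[103/3,140/3] -> hit [134/3,140/3], descend [6, 7]
    N6 x:[67/2,48] y:[139/3,145/3] z:[103/3,110/3] -> miss, prune
    N7 x:[27,83/2] y:[134/3,50] z:[131/3,140/3] -> miss, prune

9 AABB tests over nodes [0, 5, 2, 8, 3, 4, 10, 6, 7]; 2 leaves entered; closest P7.

== RESULT ==
[0, 5, 2, 8, 3, 4, 10, 6, 7]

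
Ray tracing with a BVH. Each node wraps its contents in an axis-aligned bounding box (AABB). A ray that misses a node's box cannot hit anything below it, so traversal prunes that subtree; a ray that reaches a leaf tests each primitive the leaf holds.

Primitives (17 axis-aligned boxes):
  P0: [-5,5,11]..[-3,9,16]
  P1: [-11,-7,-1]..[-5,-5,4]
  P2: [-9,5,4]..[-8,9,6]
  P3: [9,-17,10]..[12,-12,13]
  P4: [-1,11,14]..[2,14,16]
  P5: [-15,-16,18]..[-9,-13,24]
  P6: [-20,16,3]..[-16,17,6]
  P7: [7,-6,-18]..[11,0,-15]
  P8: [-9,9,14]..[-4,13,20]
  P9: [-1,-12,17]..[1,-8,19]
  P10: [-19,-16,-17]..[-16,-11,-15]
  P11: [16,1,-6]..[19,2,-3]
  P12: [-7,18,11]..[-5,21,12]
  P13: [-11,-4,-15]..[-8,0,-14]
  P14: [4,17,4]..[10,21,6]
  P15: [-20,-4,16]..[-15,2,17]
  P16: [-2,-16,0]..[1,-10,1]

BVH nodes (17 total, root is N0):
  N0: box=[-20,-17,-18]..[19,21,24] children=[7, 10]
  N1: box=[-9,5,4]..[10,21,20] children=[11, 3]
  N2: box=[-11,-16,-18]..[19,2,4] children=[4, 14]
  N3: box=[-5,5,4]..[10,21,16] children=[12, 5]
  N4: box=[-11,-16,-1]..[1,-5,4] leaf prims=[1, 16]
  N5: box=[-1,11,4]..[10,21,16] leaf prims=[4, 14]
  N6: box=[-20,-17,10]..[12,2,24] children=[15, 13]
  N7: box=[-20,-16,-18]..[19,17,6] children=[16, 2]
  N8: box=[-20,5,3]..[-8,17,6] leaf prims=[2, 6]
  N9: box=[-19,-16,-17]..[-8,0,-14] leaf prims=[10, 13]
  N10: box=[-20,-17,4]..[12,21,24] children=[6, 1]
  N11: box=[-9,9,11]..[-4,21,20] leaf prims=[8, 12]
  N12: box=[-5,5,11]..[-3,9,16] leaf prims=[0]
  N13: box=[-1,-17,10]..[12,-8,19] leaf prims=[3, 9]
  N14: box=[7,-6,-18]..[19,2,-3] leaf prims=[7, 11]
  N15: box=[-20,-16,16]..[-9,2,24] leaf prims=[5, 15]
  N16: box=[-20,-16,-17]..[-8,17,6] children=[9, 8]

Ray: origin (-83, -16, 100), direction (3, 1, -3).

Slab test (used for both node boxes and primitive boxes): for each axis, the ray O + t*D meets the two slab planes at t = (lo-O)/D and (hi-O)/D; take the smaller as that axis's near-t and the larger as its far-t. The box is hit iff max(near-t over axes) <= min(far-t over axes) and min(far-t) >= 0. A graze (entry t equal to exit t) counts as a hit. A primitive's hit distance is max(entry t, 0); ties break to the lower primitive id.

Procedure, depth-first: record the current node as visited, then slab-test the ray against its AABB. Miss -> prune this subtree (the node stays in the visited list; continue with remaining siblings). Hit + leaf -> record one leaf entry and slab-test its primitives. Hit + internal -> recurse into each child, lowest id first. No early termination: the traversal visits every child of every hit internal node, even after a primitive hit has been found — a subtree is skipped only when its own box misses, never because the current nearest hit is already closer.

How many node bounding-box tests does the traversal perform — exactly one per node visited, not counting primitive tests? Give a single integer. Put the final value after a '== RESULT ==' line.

Trace the traversal:
N0 x:[21,34] y:[-1,37] z:[76/3,118/3] -> hit [76/3,34], descend [7, 10]
  N7 x:[21,34] y:[0,33] z:[94/3,118/3] -> hit [94/3,33], descend [2, 16]
    N2 x:[24,34] y:[0,18] z:[32,118/3] -> miss, prune
    N16 x:[21,25] y:[0,33] z:[94/3,39] -> miss, prune
  N10 x:[21,95/3] y:[-1,37] z:[76/3,32] -> hit [76/3,95/3], descend [1, 6]
    N1 x:[74/3,31] y:[21,37] z:[80/3,32] -> hit [80/3,31], descend [3, 11]
      N3 x:[26,31] y:[21,37] z:[28,32] -> hit [28,31], descend [5, 12]
        N5 x:[82/3,31] y:[27,37] z:[28,32] -> hit [28,31] leaf, test {P4@t=28, P14(miss)}
        N12 x:[26,80/3] y:[21,25] z:[28,89/3] -> miss, prune
      N11 x:[74/3,79/3] y:[25,37] z:[80/3,89/3] -> miss, prune
    N6 x:[21,95/3] y:[-1,18] z:[76/3,30] -> miss, prune

Visited [0, 7, 2, 16, 10, 1, 3, 5, 12, 11, 6]. Tests: 11 box, 1 leaf. Nearest: P4.

== RESULT ==
11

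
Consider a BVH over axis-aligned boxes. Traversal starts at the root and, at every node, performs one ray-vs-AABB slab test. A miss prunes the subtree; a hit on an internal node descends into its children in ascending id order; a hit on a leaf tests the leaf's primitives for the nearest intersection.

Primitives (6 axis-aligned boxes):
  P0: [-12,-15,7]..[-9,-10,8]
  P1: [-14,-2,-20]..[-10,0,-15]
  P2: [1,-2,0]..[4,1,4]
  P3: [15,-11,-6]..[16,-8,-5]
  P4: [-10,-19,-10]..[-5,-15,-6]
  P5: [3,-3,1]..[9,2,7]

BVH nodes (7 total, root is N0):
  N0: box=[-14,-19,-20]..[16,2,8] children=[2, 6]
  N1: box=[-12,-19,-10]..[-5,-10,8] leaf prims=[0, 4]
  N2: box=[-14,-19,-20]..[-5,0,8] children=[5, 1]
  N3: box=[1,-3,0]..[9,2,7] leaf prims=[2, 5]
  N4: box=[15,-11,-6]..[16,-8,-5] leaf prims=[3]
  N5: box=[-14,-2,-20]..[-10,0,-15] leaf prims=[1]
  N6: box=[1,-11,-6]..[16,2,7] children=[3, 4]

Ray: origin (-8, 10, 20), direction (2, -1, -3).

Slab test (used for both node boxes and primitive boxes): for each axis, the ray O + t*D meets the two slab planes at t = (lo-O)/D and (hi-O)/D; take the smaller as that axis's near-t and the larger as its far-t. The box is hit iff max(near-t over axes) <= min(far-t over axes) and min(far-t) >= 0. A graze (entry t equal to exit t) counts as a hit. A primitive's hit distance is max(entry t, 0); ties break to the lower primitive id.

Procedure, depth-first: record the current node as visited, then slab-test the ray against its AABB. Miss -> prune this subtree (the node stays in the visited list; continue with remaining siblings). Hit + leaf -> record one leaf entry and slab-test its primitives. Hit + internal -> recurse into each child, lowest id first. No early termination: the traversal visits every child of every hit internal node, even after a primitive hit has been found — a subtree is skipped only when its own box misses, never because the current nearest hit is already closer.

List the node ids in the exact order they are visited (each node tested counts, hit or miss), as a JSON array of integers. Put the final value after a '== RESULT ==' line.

Walk:
N0 x:[-3,12] y:[8,29] z:[4,40/3] -> hit [8,12], descend [2, 6]
  N2 x:[-3,3/2] y:[10,29] z:[4,40/3] -> miss, prune
  N6 x:[9/2,12] y:[8,21] z:[13/3,26/3] -> hit [8,26/3], descend [3, 4]
    N3 x:[9/2,17/2] y:[8,13] z:[13/3,20/3] -> miss, prune
    N4 x:[23/2,12] y:[18,21] z:[25/3,26/3] -> miss, prune

5 AABB tests over nodes [0, 2, 6, 3, 4]; 0 leaves entered; closest miss.

== RESULT ==
[0, 2, 6, 3, 4]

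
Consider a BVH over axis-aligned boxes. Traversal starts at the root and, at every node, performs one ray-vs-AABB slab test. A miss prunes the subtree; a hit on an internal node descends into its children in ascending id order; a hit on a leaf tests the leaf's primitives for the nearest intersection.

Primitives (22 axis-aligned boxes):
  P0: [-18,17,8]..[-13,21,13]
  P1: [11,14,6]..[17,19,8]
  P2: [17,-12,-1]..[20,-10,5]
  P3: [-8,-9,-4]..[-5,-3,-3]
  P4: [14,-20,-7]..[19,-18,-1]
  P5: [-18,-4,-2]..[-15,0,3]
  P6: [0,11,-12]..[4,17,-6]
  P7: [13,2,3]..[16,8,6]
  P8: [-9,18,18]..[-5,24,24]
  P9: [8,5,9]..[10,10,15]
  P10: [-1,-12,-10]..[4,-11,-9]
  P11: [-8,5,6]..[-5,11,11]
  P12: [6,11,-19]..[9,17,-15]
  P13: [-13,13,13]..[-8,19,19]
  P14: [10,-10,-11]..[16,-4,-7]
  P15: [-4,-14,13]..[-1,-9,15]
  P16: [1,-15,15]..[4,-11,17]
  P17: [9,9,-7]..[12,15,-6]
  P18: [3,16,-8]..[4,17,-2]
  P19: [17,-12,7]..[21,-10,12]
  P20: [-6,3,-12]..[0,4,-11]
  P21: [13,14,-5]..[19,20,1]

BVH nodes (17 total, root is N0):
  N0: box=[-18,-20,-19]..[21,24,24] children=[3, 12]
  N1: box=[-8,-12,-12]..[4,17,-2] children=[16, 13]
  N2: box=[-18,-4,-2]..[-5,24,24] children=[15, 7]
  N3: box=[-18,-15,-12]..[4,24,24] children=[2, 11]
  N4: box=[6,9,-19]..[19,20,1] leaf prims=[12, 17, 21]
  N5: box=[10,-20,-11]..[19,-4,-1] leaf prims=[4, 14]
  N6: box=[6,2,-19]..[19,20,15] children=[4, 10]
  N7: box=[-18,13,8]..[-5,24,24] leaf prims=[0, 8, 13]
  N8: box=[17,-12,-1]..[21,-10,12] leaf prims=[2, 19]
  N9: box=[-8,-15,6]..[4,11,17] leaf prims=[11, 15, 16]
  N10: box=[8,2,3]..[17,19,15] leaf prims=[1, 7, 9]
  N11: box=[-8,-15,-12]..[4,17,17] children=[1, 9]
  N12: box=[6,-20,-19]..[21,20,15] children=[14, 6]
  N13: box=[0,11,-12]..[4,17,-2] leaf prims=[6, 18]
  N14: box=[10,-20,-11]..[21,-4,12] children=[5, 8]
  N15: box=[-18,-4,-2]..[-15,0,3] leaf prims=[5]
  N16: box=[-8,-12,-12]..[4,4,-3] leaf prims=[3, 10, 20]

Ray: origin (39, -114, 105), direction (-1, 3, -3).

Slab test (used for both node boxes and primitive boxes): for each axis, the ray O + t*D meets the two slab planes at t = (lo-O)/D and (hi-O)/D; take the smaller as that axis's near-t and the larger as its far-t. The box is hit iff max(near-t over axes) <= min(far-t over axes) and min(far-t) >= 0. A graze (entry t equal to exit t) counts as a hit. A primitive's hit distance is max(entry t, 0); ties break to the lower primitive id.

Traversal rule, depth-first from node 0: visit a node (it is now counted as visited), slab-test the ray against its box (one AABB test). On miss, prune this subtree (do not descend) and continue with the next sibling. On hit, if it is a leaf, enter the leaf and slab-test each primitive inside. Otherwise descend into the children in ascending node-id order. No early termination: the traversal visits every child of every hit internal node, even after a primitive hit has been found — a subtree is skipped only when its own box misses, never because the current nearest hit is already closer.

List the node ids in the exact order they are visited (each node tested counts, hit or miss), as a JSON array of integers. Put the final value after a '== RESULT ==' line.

Traverse from the root:
N0 x:[18,57] y:[94/3,46] z:[27,124/3] -> hit [94/3,124/3], descend [3, 12]
  N3 x:[35,57] y:[33,46] z:[27,39] -> hit [35,39], descend [2, 11]
    N2 x:[44,57] y:[110/3,46] z:[27,107/3] -> miss, prune
    N11 x:[35,47] y:[33,131/3] z:[88/3,39] -> hit [35,39], descend [1, 9]
      N1 x:[35,47] y:[34,131/3] z:[107/3,39] -> hit [107/3,39], descend [13, 16]
        N13 x:[35,39] y:[125/3,131/3] z:[107/3,39] -> miss, prune
        N16 x:[35,47] y:[34,118/3] z:[36,39] -> hit [36,39] leaf, test {P3(miss), P10(miss), P20@t=39}
      N9 x:[35,47] y:[33,125/3] z:[88/3,33] -> miss, prune
  N12 x:[18,33] y:[94/3,134/3] z:[30,124/3] -> hit [94/3,33], descend [6, 14]
    N6 x:[20,33] y:[116/3,134/3] z:[30,124/3] -> miss, prune
    N14 x:[18,29] y:[94/3,110/3] z:[31,116/3] -> miss, prune

Visited [0, 3, 2, 11, 1, 13, 16, 9, 12, 6, 14]. Tests: 11 box, 1 leaf. Nearest: P20.

== RESULT ==
[0, 3, 2, 11, 1, 13, 16, 9, 12, 6, 14]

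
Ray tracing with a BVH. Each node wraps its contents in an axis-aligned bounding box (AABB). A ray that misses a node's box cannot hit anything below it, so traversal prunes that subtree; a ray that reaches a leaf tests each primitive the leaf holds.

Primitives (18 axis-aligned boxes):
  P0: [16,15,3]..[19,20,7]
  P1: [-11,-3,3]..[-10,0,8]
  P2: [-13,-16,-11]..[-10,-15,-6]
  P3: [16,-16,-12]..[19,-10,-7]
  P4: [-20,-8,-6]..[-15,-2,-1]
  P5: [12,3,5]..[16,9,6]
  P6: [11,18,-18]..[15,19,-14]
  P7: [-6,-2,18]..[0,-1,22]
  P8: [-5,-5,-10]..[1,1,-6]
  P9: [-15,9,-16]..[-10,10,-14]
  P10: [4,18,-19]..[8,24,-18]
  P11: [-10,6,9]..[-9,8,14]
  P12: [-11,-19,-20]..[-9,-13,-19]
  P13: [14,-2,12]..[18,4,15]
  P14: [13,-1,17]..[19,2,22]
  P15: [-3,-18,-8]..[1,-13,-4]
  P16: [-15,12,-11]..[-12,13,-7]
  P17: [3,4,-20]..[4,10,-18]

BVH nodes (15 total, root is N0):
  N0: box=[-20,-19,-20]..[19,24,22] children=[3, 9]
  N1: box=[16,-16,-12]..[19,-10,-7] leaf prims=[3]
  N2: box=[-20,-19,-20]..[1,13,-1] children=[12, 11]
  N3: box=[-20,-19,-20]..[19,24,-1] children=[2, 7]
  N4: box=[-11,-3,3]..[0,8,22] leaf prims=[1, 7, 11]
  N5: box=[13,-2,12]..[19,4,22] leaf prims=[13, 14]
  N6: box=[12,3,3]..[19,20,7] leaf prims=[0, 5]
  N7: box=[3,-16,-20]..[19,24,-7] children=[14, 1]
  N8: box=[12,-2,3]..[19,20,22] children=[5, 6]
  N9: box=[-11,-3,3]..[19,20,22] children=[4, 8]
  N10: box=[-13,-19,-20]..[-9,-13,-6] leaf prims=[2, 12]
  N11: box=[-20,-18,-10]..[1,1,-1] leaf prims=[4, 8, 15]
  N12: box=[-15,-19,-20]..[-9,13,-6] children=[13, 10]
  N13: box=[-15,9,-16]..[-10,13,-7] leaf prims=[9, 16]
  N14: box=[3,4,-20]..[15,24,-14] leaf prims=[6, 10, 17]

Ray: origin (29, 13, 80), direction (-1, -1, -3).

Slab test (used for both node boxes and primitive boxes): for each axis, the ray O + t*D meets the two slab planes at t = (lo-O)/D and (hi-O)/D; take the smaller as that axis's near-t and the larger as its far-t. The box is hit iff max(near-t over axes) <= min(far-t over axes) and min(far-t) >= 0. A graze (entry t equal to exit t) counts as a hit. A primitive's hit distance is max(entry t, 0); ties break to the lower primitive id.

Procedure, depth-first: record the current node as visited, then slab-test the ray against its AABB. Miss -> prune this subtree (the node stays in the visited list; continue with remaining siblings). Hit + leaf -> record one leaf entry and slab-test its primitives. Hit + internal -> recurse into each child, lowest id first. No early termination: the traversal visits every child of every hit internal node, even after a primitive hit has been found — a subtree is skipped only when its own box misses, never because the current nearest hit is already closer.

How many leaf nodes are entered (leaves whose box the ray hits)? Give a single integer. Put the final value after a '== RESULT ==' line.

Walk:
N0 x:[10,49] y:[-11,32] z:[58/3,100/3] -> hit [58/3,32], descend [3, 9]
  N3 x:[10,49] y:[-11,32] z:[27,100/3] -> hit [27,32], descend [2, 7]
    N2 x:[28,49] y:[0,32] z:[27,100/3] -> hit [28,32], descend [11, 12]
      N11 x:[28,49] y:[12,31] z:[27,30] -> hit [28,30] leaf, test {P4(miss), P8(miss), P15@t=28}
      N12 x:[38,44] y:[0,32] z:[86/3,100/3] -> miss, prune
    N7 x:[10,26] y:[-11,29] z:[29,100/3] -> miss, prune
  N9 x:[10,40] y:[-7,16] z:[58/3,77/3] -> miss, prune

Visited [0, 3, 2, 11, 12, 7, 9]. Tests: 7 box, 1 leaf. Nearest: P15.

== RESULT ==
1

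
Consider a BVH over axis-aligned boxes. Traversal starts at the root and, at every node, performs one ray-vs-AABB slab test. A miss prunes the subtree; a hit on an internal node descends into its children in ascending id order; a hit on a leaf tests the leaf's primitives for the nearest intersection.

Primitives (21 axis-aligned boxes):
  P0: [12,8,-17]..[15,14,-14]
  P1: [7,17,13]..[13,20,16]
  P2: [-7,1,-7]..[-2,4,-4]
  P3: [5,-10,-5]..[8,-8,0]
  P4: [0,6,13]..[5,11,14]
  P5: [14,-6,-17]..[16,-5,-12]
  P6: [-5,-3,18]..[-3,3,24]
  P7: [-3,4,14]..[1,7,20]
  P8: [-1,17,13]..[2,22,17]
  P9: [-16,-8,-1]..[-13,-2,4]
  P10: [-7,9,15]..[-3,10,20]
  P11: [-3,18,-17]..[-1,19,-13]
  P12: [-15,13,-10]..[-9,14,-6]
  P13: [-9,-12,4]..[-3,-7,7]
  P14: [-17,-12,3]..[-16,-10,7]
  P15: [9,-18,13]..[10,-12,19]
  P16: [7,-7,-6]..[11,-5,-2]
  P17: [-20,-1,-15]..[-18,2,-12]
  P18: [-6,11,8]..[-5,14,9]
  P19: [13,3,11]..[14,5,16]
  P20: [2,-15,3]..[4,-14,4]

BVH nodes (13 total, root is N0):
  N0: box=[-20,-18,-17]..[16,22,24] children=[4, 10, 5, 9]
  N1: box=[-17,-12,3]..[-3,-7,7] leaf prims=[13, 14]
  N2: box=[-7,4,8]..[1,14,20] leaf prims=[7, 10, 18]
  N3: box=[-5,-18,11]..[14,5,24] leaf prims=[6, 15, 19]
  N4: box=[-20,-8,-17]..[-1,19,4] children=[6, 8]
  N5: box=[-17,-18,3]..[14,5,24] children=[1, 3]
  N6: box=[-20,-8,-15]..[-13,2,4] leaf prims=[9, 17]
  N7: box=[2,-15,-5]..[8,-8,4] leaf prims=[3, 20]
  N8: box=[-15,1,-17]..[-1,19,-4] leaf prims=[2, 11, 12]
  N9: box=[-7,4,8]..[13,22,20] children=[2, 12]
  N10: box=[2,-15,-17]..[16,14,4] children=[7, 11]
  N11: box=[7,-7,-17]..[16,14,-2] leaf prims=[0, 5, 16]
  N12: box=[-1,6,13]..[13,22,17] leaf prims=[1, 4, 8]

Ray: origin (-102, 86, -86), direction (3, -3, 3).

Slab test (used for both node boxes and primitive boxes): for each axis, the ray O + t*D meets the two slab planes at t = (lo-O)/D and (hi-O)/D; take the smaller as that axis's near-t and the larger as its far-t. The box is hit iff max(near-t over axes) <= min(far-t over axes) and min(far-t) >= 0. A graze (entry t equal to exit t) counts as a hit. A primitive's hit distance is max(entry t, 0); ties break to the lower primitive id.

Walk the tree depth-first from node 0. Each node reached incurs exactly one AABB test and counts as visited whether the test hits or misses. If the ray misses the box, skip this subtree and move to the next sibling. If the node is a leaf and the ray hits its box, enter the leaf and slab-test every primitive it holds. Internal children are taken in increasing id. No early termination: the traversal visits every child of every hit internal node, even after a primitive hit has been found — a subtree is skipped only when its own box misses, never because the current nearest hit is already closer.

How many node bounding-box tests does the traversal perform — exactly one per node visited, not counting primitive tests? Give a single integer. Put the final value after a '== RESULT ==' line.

Traverse from the root:
N0 x:[82/3,118/3] y:[64/3,104/3] z:[23,110/3] -> hit [82/3,104/3], descend [4, 5, 9, 10]
  N4 x:[82/3,101/3] y:[67/3,94/3] z:[23,30] -> hit [82/3,30], descend [6, 8]
    N6 x:[82/3,89/3] y:[28,94/3] z:[71/3,30] -> hit [28,89/3] leaf, test {P9@t=88/3, P17(miss)}
    N8 x:[29,101/3] y:[67/3,85/3] z:[23,82/3] -> miss, prune
  N5 x:[85/3,116/3] y:[27,104/3] z:[89/3,110/3] -> hit [89/3,104/3], descend [1, 3]
    N1 x:[85/3,33] y:[31,98/3] z:[89/3,31] -> hit [31,31] leaf, test {P13@t=31, P14(miss)}
    N3 x:[97/3,116/3] y:[27,104/3] z:[97/3,110/3] -> hit [97/3,104/3] leaf, test {P6(miss), P15(miss), P19(miss)}
  N9 x:[95/3,115/3] y:[64/3,82/3] z:[94/3,106/3] -> miss, prune
  N10 x:[104/3,118/3] y:[24,101/3] z:[23,30] -> miss, prune

Visited [0, 4, 6, 8, 5, 1, 3, 9, 10]. Tests: 9 box, 3 leaf. Nearest: P9.

== RESULT ==
9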